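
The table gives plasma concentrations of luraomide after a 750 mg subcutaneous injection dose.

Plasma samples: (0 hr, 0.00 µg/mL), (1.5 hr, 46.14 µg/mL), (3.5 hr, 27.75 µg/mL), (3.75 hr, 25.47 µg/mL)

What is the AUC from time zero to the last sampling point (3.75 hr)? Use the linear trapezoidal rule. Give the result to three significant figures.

Trapezoidal AUC_0→3.75:
  [0→1.5]: (0.00+46.14)/2 × 1.5 = 34.605
  [1.5→3.5]: (46.14+27.75)/2 × 2 = 73.89
  [3.5→3.75]: (27.75+25.47)/2 × 0.25 = 6.6525
  Sum = 115.1475 µg/mL·hr

AUC = 115 µg/mL·hr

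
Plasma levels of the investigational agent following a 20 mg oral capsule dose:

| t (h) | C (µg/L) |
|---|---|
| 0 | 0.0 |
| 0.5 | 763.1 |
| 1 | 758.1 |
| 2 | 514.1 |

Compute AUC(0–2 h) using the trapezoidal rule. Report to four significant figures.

AUC = 1207 µg/L·h

Trapezoidal AUC_0→2:
  [0→0.5]: (0.0+763.1)/2 × 0.5 = 190.775
  [0.5→1]: (763.1+758.1)/2 × 0.5 = 380.3
  [1→2]: (758.1+514.1)/2 × 1 = 636.1
  Sum = 1207.175 µg/L·h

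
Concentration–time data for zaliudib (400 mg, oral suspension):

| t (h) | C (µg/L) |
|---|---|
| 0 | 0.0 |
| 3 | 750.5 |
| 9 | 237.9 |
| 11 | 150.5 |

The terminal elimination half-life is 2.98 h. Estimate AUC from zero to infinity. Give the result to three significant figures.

Trapezoidal AUC_0→11:
  [0→3]: (0.0+750.5)/2 × 3 = 1125.75
  [3→9]: (750.5+237.9)/2 × 6 = 2965.2
  [9→11]: (237.9+150.5)/2 × 2 = 388.4
  Sum = 4479.35 µg/L·h
k_e = ln2 / t½ = 0.693147 / 2.98 = 0.2326 h^-1
Extrapolated tail: C_last / k_e = 150.5 / 0.2326 = 647.034
AUC_0→∞ = 4479.35 + 647.034 = 5126.384 µg/L·h

AUC = 5130 µg/L·h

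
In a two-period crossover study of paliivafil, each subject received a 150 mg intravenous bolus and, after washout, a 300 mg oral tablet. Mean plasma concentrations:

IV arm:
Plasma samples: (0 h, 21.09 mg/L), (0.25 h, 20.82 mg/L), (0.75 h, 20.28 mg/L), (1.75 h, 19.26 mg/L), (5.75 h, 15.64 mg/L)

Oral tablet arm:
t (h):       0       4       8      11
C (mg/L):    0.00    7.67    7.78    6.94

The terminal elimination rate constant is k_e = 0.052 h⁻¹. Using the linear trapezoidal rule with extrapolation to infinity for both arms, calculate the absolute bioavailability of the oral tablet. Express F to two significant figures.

F = 0.25

Trapezoidal AUC_0→5.75 (IV):
  [0→0.25]: (21.09+20.82)/2 × 0.25 = 5.23875
  [0.25→0.75]: (20.82+20.28)/2 × 0.5 = 10.275
  [0.75→1.75]: (20.28+19.26)/2 × 1 = 19.77
  [1.75→5.75]: (19.26+15.64)/2 × 4 = 69.8
  Sum = 105.08375 mg/L·h
IV tail: 15.64/0.052 = 300.769; AUC_iv,0→∞ = 105.08375 + 300.769 = 405.85275 mg/L·h
Trapezoidal AUC_0→11 (oral tablet):
  [0→4]: (0.00+7.67)/2 × 4 = 15.34
  [4→8]: (7.67+7.78)/2 × 4 = 30.9
  [8→11]: (7.78+6.94)/2 × 3 = 22.08
  Sum = 68.32 mg/L·h
oral tablet tail: 6.94/0.052 = 133.462; AUC_ev,0→∞ = 68.32 + 133.462 = 201.782 mg/L·h
F = (AUC_ev/D_ev)/(AUC_iv/D_iv) = (201.782/300)/(405.85275/150) = 0.672607/2.705685 = 0.2486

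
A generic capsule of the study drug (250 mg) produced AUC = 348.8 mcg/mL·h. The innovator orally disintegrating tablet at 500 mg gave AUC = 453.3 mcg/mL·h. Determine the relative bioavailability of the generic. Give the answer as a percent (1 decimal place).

F_rel = 153.9%

F_rel = (AUC_test/D_test) / (AUC_ref/D_ref)
      = (348.8/250) / (453.3/500)
      = 1.3952 / 0.9066 = 1.5389 = 153.89%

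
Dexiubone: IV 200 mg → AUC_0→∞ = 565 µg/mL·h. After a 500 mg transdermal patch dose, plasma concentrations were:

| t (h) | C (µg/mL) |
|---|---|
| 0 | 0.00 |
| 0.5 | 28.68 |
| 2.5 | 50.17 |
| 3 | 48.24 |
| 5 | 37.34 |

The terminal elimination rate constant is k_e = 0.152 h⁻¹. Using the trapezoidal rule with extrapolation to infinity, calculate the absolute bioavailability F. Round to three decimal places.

Trapezoidal AUC_0→5 (transdermal patch):
  [0→0.5]: (0.00+28.68)/2 × 0.5 = 7.17
  [0.5→2.5]: (28.68+50.17)/2 × 2 = 78.85
  [2.5→3]: (50.17+48.24)/2 × 0.5 = 24.6025
  [3→5]: (48.24+37.34)/2 × 2 = 85.58
  Sum = 196.2025 µg/mL·h
Tail: C_last/k_e = 37.34/0.152 = 245.658
AUC_0→∞ (transdermal patch) = 196.2025 + 245.658 = 441.8605 µg/mL·h
F = (AUC_ev/D_ev)/(AUC_iv/D_iv) = (441.8605/500)/(565/200) = 0.883721/2.825 = 0.3128

F = 0.313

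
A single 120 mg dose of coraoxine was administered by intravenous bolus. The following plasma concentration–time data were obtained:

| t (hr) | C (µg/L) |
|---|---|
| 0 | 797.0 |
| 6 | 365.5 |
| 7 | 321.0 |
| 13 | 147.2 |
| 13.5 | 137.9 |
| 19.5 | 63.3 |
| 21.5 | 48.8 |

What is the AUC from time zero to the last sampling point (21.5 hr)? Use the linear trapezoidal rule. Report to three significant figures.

AUC = 6020 µg/L·hr

Trapezoidal AUC_0→21.5:
  [0→6]: (797.0+365.5)/2 × 6 = 3487.5
  [6→7]: (365.5+321.0)/2 × 1 = 343.25
  [7→13]: (321.0+147.2)/2 × 6 = 1404.6
  [13→13.5]: (147.2+137.9)/2 × 0.5 = 71.275
  [13.5→19.5]: (137.9+63.3)/2 × 6 = 603.6
  [19.5→21.5]: (63.3+48.8)/2 × 2 = 112.1
  Sum = 6022.325 µg/L·hr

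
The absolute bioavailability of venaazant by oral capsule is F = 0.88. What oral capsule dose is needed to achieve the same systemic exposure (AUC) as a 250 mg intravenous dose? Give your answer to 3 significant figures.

D_oral = 284 mg

For equal systemic exposure: F × D_ev = D_iv
D_ev = D_iv / F = 250 / 0.88 = 284.091 mg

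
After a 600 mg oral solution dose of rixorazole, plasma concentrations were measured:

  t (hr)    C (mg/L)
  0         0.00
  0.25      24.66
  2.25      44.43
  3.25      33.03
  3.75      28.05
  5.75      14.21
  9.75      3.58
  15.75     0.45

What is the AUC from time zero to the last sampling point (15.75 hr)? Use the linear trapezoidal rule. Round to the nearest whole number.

Trapezoidal AUC_0→15.75:
  [0→0.25]: (0.00+24.66)/2 × 0.25 = 3.0825
  [0.25→2.25]: (24.66+44.43)/2 × 2 = 69.09
  [2.25→3.25]: (44.43+33.03)/2 × 1 = 38.73
  [3.25→3.75]: (33.03+28.05)/2 × 0.5 = 15.27
  [3.75→5.75]: (28.05+14.21)/2 × 2 = 42.26
  [5.75→9.75]: (14.21+3.58)/2 × 4 = 35.58
  [9.75→15.75]: (3.58+0.45)/2 × 6 = 12.09
  Sum = 216.1025 mg/L·hr

AUC = 216 mg/L·hr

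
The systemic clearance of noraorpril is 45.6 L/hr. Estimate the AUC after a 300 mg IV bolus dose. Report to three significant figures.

AUC_0→∞ = Dose_iv / CL
        = 300 / 45.6 = 6.57895 mg/L·hr

AUC = 6.58 mg/L·hr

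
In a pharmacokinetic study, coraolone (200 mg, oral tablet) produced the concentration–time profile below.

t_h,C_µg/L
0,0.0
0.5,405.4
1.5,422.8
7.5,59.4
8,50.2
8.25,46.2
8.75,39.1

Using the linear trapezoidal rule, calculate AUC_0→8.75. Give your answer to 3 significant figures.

AUC = 2020 µg/L·h

Trapezoidal AUC_0→8.75:
  [0→0.5]: (0.0+405.4)/2 × 0.5 = 101.35
  [0.5→1.5]: (405.4+422.8)/2 × 1 = 414.1
  [1.5→7.5]: (422.8+59.4)/2 × 6 = 1446.6
  [7.5→8]: (59.4+50.2)/2 × 0.5 = 27.4
  [8→8.25]: (50.2+46.2)/2 × 0.25 = 12.05
  [8.25→8.75]: (46.2+39.1)/2 × 0.5 = 21.325
  Sum = 2022.825 µg/L·h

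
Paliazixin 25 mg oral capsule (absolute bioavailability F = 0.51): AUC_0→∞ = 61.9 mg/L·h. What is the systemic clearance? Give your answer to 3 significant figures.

CL = F × Dose / AUC_0→∞
   = 0.51 × 25 / 61.9 = 0.205977 L/h

CL = 0.206 L/h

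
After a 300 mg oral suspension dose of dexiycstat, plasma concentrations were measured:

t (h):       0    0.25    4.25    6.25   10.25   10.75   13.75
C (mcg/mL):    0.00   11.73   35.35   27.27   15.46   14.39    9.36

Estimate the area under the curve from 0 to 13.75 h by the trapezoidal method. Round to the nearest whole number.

AUC = 287 mcg/mL·h

Trapezoidal AUC_0→13.75:
  [0→0.25]: (0.00+11.73)/2 × 0.25 = 1.46625
  [0.25→4.25]: (11.73+35.35)/2 × 4 = 94.16
  [4.25→6.25]: (35.35+27.27)/2 × 2 = 62.62
  [6.25→10.25]: (27.27+15.46)/2 × 4 = 85.46
  [10.25→10.75]: (15.46+14.39)/2 × 0.5 = 7.4625
  [10.75→13.75]: (14.39+9.36)/2 × 3 = 35.625
  Sum = 286.79375 mcg/mL·h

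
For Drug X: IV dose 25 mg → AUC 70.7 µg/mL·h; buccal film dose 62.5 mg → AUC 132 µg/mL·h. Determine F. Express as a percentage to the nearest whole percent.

F = (AUC_ev / D_ev) / (AUC_iv / D_iv)
  = (132/62.5) / (70.7/25)
  = 2.112 / 2.828 = 0.7468
  = 74.68%

F = 75%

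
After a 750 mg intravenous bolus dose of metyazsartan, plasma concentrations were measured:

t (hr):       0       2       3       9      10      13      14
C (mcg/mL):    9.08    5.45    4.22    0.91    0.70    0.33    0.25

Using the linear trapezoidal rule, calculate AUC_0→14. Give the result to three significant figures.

Trapezoidal AUC_0→14:
  [0→2]: (9.08+5.45)/2 × 2 = 14.53
  [2→3]: (5.45+4.22)/2 × 1 = 4.835
  [3→9]: (4.22+0.91)/2 × 6 = 15.39
  [9→10]: (0.91+0.70)/2 × 1 = 0.805
  [10→13]: (0.70+0.33)/2 × 3 = 1.545
  [13→14]: (0.33+0.25)/2 × 1 = 0.29
  Sum = 37.395 mcg/mL·hr

AUC = 37.4 mcg/mL·hr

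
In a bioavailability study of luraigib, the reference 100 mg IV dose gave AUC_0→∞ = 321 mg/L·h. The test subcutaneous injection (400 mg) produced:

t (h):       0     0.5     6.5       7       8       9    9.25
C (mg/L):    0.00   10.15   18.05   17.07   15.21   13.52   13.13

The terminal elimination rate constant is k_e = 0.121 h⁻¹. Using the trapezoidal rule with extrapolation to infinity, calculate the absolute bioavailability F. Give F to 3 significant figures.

Trapezoidal AUC_0→9.25 (subcutaneous injection):
  [0→0.5]: (0.00+10.15)/2 × 0.5 = 2.5375
  [0.5→6.5]: (10.15+18.05)/2 × 6 = 84.6
  [6.5→7]: (18.05+17.07)/2 × 0.5 = 8.78
  [7→8]: (17.07+15.21)/2 × 1 = 16.14
  [8→9]: (15.21+13.52)/2 × 1 = 14.365
  [9→9.25]: (13.52+13.13)/2 × 0.25 = 3.33125
  Sum = 129.75375 mg/L·h
Tail: C_last/k_e = 13.13/0.121 = 108.512
AUC_0→∞ (subcutaneous injection) = 129.75375 + 108.512 = 238.26575 mg/L·h
F = (AUC_ev/D_ev)/(AUC_iv/D_iv) = (238.26575/400)/(321/100) = 0.595664/3.21 = 0.1856

F = 0.186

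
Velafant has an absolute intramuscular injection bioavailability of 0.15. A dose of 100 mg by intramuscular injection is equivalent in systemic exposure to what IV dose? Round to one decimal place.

D_iv = 15.0 mg

Systemic exposure from an extravascular dose = F × D_ev, so the equivalent IV dose is F × D_ev.
D_iv = F × D_ev = 0.15 × 100 = 15 mg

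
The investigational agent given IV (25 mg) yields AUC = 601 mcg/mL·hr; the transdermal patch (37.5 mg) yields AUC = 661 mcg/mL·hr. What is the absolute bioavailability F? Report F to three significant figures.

F = 0.733

F = (AUC_ev / D_ev) / (AUC_iv / D_iv)
  = (661/37.5) / (601/25)
  = 17.6267 / 24.04 = 0.7332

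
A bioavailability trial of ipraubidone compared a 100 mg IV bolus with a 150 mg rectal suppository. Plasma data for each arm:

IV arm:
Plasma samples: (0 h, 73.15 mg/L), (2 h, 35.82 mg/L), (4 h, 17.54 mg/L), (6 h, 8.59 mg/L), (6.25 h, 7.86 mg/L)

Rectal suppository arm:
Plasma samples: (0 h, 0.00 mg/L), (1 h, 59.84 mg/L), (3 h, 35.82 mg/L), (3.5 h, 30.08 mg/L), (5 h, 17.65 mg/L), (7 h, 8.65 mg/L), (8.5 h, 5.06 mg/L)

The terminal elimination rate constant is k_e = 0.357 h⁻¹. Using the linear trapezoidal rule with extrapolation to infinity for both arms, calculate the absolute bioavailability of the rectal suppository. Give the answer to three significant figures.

Trapezoidal AUC_0→6.25 (IV):
  [0→2]: (73.15+35.82)/2 × 2 = 108.97
  [2→4]: (35.82+17.54)/2 × 2 = 53.36
  [4→6]: (17.54+8.59)/2 × 2 = 26.13
  [6→6.25]: (8.59+7.86)/2 × 0.25 = 2.05625
  Sum = 190.51625 mg/L·h
IV tail: 7.86/0.357 = 22.017; AUC_iv,0→∞ = 190.51625 + 22.017 = 212.53325 mg/L·h
Trapezoidal AUC_0→8.5 (rectal suppository):
  [0→1]: (0.00+59.84)/2 × 1 = 29.92
  [1→3]: (59.84+35.82)/2 × 2 = 95.66
  [3→3.5]: (35.82+30.08)/2 × 0.5 = 16.475
  [3.5→5]: (30.08+17.65)/2 × 1.5 = 35.7975
  [5→7]: (17.65+8.65)/2 × 2 = 26.3
  [7→8.5]: (8.65+5.06)/2 × 1.5 = 10.2825
  Sum = 214.435 mg/L·h
rectal suppository tail: 5.06/0.357 = 14.174; AUC_ev,0→∞ = 214.435 + 14.174 = 228.609 mg/L·h
F = (AUC_ev/D_ev)/(AUC_iv/D_iv) = (228.609/150)/(212.53325/100) = 1.52406/2.1253325 = 0.7171

F = 0.717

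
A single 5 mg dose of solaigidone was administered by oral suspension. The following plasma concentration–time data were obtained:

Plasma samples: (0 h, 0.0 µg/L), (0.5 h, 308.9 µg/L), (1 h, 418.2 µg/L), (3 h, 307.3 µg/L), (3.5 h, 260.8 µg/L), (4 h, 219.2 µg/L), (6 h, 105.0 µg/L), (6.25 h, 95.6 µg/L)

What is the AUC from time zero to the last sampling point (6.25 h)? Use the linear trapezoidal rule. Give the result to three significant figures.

Trapezoidal AUC_0→6.25:
  [0→0.5]: (0.0+308.9)/2 × 0.5 = 77.225
  [0.5→1]: (308.9+418.2)/2 × 0.5 = 181.775
  [1→3]: (418.2+307.3)/2 × 2 = 725.5
  [3→3.5]: (307.3+260.8)/2 × 0.5 = 142.025
  [3.5→4]: (260.8+219.2)/2 × 0.5 = 120.0
  [4→6]: (219.2+105.0)/2 × 2 = 324.2
  [6→6.25]: (105.0+95.6)/2 × 0.25 = 25.075
  Sum = 1595.8 µg/L·h

AUC = 1600 µg/L·h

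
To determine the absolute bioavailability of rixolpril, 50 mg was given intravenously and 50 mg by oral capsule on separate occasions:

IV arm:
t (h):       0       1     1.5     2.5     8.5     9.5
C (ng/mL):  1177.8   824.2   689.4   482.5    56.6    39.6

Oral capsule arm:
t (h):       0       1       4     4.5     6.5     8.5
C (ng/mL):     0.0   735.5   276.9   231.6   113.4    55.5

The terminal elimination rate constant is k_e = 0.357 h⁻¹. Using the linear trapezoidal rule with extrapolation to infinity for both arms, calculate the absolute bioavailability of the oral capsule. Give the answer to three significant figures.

F = 0.717

Trapezoidal AUC_0→9.5 (IV):
  [0→1]: (1177.8+824.2)/2 × 1 = 1001.0
  [1→1.5]: (824.2+689.4)/2 × 0.5 = 378.4
  [1.5→2.5]: (689.4+482.5)/2 × 1 = 585.95
  [2.5→8.5]: (482.5+56.6)/2 × 6 = 1617.3
  [8.5→9.5]: (56.6+39.6)/2 × 1 = 48.1
  Sum = 3630.75 ng/mL·h
IV tail: 39.6/0.357 = 110.924; AUC_iv,0→∞ = 3630.75 + 110.924 = 3741.674 ng/mL·h
Trapezoidal AUC_0→8.5 (oral capsule):
  [0→1]: (0.0+735.5)/2 × 1 = 367.75
  [1→4]: (735.5+276.9)/2 × 3 = 1518.6
  [4→4.5]: (276.9+231.6)/2 × 0.5 = 127.125
  [4.5→6.5]: (231.6+113.4)/2 × 2 = 345.0
  [6.5→8.5]: (113.4+55.5)/2 × 2 = 168.9
  Sum = 2527.375 ng/mL·h
oral capsule tail: 55.5/0.357 = 155.462; AUC_ev,0→∞ = 2527.375 + 155.462 = 2682.837 ng/mL·h
F = (AUC_ev/D_ev)/(AUC_iv/D_iv) = (2682.837/50)/(3741.674/50) = 53.65674/74.83348 = 0.7170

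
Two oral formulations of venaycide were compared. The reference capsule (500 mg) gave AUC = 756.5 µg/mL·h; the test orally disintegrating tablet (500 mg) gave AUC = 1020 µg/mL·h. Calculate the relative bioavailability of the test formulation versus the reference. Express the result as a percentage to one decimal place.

F_rel = (AUC_test/D_test) / (AUC_ref/D_ref)
      = (1020/500) / (756.5/500)
      = 2.04 / 1.513 = 1.3483 = 134.83%

F_rel = 134.8%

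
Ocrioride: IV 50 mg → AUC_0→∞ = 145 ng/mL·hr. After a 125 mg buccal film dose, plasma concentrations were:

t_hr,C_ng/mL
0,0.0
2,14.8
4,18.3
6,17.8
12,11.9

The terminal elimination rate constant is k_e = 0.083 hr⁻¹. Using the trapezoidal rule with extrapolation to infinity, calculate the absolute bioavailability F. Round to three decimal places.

F = 0.873

Trapezoidal AUC_0→12 (buccal film):
  [0→2]: (0.0+14.8)/2 × 2 = 14.8
  [2→4]: (14.8+18.3)/2 × 2 = 33.1
  [4→6]: (18.3+17.8)/2 × 2 = 36.1
  [6→12]: (17.8+11.9)/2 × 6 = 89.1
  Sum = 173.1 ng/mL·hr
Tail: C_last/k_e = 11.9/0.083 = 143.373
AUC_0→∞ (buccal film) = 173.1 + 143.373 = 316.473 ng/mL·hr
F = (AUC_ev/D_ev)/(AUC_iv/D_iv) = (316.473/125)/(145/50) = 2.531784/2.9 = 0.8730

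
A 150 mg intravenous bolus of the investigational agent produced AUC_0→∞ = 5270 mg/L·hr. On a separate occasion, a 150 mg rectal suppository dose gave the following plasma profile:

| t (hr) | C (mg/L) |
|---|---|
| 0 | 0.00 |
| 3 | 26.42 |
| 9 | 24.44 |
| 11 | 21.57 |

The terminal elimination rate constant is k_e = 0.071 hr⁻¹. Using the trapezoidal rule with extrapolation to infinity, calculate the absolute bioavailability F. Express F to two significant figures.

Trapezoidal AUC_0→11 (rectal suppository):
  [0→3]: (0.00+26.42)/2 × 3 = 39.63
  [3→9]: (26.42+24.44)/2 × 6 = 152.58
  [9→11]: (24.44+21.57)/2 × 2 = 46.01
  Sum = 238.22 mg/L·hr
Tail: C_last/k_e = 21.57/0.071 = 303.803
AUC_0→∞ (rectal suppository) = 238.22 + 303.803 = 542.023 mg/L·hr
F = (AUC_ev/D_ev)/(AUC_iv/D_iv) = (542.023/150)/(5270/150) = 3.61349/35.1333 = 0.1029

F = 0.10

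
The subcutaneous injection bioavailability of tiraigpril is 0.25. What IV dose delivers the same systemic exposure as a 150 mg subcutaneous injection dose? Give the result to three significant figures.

D_iv = 37.5 mg

Systemic exposure from an extravascular dose = F × D_ev, so the equivalent IV dose is F × D_ev.
D_iv = F × D_ev = 0.25 × 150 = 37.5 mg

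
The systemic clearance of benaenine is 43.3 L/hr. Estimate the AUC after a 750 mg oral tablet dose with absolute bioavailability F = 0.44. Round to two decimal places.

AUC = 7.62 mg/L·hr

AUC_0→∞ = F × Dose / CL
        = 0.44 × 750 / 43.3 = 7.62125 mg/L·hr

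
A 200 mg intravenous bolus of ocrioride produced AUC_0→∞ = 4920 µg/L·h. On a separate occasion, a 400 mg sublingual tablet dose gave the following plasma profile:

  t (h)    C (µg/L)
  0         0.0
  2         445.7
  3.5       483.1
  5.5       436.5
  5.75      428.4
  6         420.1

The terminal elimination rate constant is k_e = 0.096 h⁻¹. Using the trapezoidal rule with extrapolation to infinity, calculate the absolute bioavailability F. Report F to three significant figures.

F = 0.676

Trapezoidal AUC_0→6 (sublingual tablet):
  [0→2]: (0.0+445.7)/2 × 2 = 445.7
  [2→3.5]: (445.7+483.1)/2 × 1.5 = 696.6
  [3.5→5.5]: (483.1+436.5)/2 × 2 = 919.6
  [5.5→5.75]: (436.5+428.4)/2 × 0.25 = 108.1125
  [5.75→6]: (428.4+420.1)/2 × 0.25 = 106.0625
  Sum = 2276.075 µg/L·h
Tail: C_last/k_e = 420.1/0.096 = 4376.042
AUC_0→∞ (sublingual tablet) = 2276.075 + 4376.042 = 6652.117 µg/L·h
F = (AUC_ev/D_ev)/(AUC_iv/D_iv) = (6652.117/400)/(4920/200) = 16.6303/24.6 = 0.6760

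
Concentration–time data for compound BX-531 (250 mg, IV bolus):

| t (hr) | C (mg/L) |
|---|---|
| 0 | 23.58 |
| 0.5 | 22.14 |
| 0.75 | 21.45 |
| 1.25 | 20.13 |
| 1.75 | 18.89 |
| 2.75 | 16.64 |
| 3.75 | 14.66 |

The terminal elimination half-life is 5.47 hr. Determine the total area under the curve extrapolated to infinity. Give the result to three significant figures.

AUC = 186 mg/L·hr

Trapezoidal AUC_0→3.75:
  [0→0.5]: (23.58+22.14)/2 × 0.5 = 11.43
  [0.5→0.75]: (22.14+21.45)/2 × 0.25 = 5.44875
  [0.75→1.25]: (21.45+20.13)/2 × 0.5 = 10.395
  [1.25→1.75]: (20.13+18.89)/2 × 0.5 = 9.755
  [1.75→2.75]: (18.89+16.64)/2 × 1 = 17.765
  [2.75→3.75]: (16.64+14.66)/2 × 1 = 15.65
  Sum = 70.44375 mg/L·hr
k_e = ln2 / t½ = 0.693147 / 5.47 = 0.1267 hr^-1
Extrapolated tail: C_last / k_e = 14.66 / 0.1267 = 115.706
AUC_0→∞ = 70.44375 + 115.706 = 186.14975 mg/L·hr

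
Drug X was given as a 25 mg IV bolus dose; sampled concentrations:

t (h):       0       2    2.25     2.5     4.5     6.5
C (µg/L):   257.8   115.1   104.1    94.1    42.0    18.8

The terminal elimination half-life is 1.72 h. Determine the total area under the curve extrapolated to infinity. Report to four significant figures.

Trapezoidal AUC_0→6.5:
  [0→2]: (257.8+115.1)/2 × 2 = 372.9
  [2→2.25]: (115.1+104.1)/2 × 0.25 = 27.4
  [2.25→2.5]: (104.1+94.1)/2 × 0.25 = 24.775
  [2.5→4.5]: (94.1+42.0)/2 × 2 = 136.1
  [4.5→6.5]: (42.0+18.8)/2 × 2 = 60.8
  Sum = 621.975 µg/L·h
k_e = ln2 / t½ = 0.693147 / 1.72 = 0.4030 h^-1
Extrapolated tail: C_last / k_e = 18.8 / 0.403 = 46.650
AUC_0→∞ = 621.975 + 46.650 = 668.625 µg/L·h

AUC = 668.6 µg/L·h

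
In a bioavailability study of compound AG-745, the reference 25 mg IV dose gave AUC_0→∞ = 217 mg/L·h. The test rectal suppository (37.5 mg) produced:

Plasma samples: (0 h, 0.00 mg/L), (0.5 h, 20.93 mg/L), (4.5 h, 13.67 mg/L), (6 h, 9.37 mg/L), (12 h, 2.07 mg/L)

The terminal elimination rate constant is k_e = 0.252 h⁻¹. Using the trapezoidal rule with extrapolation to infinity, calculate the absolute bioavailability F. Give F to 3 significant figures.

Trapezoidal AUC_0→12 (rectal suppository):
  [0→0.5]: (0.00+20.93)/2 × 0.5 = 5.2325
  [0.5→4.5]: (20.93+13.67)/2 × 4 = 69.2
  [4.5→6]: (13.67+9.37)/2 × 1.5 = 17.28
  [6→12]: (9.37+2.07)/2 × 6 = 34.32
  Sum = 126.0325 mg/L·h
Tail: C_last/k_e = 2.07/0.252 = 8.214
AUC_0→∞ (rectal suppository) = 126.0325 + 8.214 = 134.2465 mg/L·h
F = (AUC_ev/D_ev)/(AUC_iv/D_iv) = (134.2465/37.5)/(217/25) = 3.57991/8.68 = 0.4124

F = 0.412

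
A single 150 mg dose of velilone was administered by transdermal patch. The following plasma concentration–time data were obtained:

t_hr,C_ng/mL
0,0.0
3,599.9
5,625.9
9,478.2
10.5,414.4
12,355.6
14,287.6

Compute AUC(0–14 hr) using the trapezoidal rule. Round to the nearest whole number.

AUC = 6224 ng/mL·hr

Trapezoidal AUC_0→14:
  [0→3]: (0.0+599.9)/2 × 3 = 899.85
  [3→5]: (599.9+625.9)/2 × 2 = 1225.8
  [5→9]: (625.9+478.2)/2 × 4 = 2208.2
  [9→10.5]: (478.2+414.4)/2 × 1.5 = 669.45
  [10.5→12]: (414.4+355.6)/2 × 1.5 = 577.5
  [12→14]: (355.6+287.6)/2 × 2 = 643.2
  Sum = 6224.0 ng/mL·hr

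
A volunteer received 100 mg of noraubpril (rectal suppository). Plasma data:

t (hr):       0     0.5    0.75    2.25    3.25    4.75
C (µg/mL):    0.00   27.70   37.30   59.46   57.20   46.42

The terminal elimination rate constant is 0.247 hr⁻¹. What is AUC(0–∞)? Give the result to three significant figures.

Trapezoidal AUC_0→4.75:
  [0→0.5]: (0.00+27.70)/2 × 0.5 = 6.925
  [0.5→0.75]: (27.70+37.30)/2 × 0.25 = 8.125
  [0.75→2.25]: (37.30+59.46)/2 × 1.5 = 72.57
  [2.25→3.25]: (59.46+57.20)/2 × 1 = 58.33
  [3.25→4.75]: (57.20+46.42)/2 × 1.5 = 77.715
  Sum = 223.665 µg/mL·hr
Extrapolated tail: C_last / k_e = 46.42 / 0.247 = 187.935
AUC_0→∞ = 223.665 + 187.935 = 411.6 µg/mL·hr

AUC = 412 µg/mL·hr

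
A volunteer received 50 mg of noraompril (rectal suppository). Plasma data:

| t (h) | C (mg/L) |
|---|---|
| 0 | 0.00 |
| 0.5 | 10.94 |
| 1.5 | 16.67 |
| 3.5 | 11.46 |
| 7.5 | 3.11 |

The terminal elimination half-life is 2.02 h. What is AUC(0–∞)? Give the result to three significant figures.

AUC = 82.9 mg/L·h

Trapezoidal AUC_0→7.5:
  [0→0.5]: (0.00+10.94)/2 × 0.5 = 2.735
  [0.5→1.5]: (10.94+16.67)/2 × 1 = 13.805
  [1.5→3.5]: (16.67+11.46)/2 × 2 = 28.13
  [3.5→7.5]: (11.46+3.11)/2 × 4 = 29.14
  Sum = 73.81 mg/L·h
k_e = ln2 / t½ = 0.693147 / 2.02 = 0.3431 h^-1
Extrapolated tail: C_last / k_e = 3.11 / 0.3431 = 9.064
AUC_0→∞ = 73.81 + 9.064 = 82.874 mg/L·h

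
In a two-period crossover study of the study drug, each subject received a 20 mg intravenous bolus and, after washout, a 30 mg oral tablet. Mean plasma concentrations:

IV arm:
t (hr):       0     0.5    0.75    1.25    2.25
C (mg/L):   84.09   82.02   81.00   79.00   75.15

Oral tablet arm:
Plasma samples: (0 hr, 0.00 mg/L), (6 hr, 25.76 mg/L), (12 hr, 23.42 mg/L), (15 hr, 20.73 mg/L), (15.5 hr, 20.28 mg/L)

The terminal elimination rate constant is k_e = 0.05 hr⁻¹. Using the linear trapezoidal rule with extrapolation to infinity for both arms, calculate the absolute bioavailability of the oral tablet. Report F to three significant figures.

F = 0.280

Trapezoidal AUC_0→2.25 (IV):
  [0→0.5]: (84.09+82.02)/2 × 0.5 = 41.5275
  [0.5→0.75]: (82.02+81.00)/2 × 0.25 = 20.3775
  [0.75→1.25]: (81.00+79.00)/2 × 0.5 = 40.0
  [1.25→2.25]: (79.00+75.15)/2 × 1 = 77.075
  Sum = 178.98 mg/L·hr
IV tail: 75.15/0.05 = 1503.000; AUC_iv,0→∞ = 178.98 + 1503.000 = 1681.98 mg/L·hr
Trapezoidal AUC_0→15.5 (oral tablet):
  [0→6]: (0.00+25.76)/2 × 6 = 77.28
  [6→12]: (25.76+23.42)/2 × 6 = 147.54
  [12→15]: (23.42+20.73)/2 × 3 = 66.225
  [15→15.5]: (20.73+20.28)/2 × 0.5 = 10.2525
  Sum = 301.2975 mg/L·hr
oral tablet tail: 20.28/0.05 = 405.600; AUC_ev,0→∞ = 301.2975 + 405.600 = 706.8975 mg/L·hr
F = (AUC_ev/D_ev)/(AUC_iv/D_iv) = (706.8975/30)/(1681.98/20) = 23.56325/84.099 = 0.2802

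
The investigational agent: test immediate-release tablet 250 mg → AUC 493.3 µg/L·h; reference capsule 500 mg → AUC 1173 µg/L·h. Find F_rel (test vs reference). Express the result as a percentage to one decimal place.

F_rel = 84.1%

F_rel = (AUC_test/D_test) / (AUC_ref/D_ref)
      = (493.3/250) / (1173/500)
      = 1.9732 / 2.346 = 0.8411 = 84.11%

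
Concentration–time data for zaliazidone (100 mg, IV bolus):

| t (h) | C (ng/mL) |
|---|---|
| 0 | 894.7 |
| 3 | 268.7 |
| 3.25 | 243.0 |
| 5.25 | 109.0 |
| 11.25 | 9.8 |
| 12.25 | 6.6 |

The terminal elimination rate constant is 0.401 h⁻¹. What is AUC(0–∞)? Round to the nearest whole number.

AUC = 2542 ng/mL·h

Trapezoidal AUC_0→12.25:
  [0→3]: (894.7+268.7)/2 × 3 = 1745.1
  [3→3.25]: (268.7+243.0)/2 × 0.25 = 63.9625
  [3.25→5.25]: (243.0+109.0)/2 × 2 = 352.0
  [5.25→11.25]: (109.0+9.8)/2 × 6 = 356.4
  [11.25→12.25]: (9.8+6.6)/2 × 1 = 8.2
  Sum = 2525.6625 ng/mL·h
Extrapolated tail: C_last / k_e = 6.6 / 0.401 = 16.459
AUC_0→∞ = 2525.6625 + 16.459 = 2542.1215 ng/mL·h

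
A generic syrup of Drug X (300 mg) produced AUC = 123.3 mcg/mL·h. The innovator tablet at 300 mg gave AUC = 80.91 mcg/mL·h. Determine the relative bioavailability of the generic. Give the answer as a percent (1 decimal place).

F_rel = 152.4%

F_rel = (AUC_test/D_test) / (AUC_ref/D_ref)
      = (123.3/300) / (80.91/300)
      = 0.411 / 0.2697 = 1.5239 = 152.39%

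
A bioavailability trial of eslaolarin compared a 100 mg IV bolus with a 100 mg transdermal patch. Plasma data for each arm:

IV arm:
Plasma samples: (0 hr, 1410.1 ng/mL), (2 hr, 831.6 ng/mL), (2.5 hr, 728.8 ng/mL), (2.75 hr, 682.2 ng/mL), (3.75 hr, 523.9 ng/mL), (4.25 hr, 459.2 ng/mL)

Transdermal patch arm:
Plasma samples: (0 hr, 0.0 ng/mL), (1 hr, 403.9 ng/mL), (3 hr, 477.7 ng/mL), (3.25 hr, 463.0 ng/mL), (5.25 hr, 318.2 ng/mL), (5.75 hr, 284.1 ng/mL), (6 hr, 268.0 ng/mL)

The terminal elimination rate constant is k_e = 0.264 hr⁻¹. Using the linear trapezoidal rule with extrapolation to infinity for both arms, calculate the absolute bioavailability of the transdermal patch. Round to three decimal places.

F = 0.596

Trapezoidal AUC_0→4.25 (IV):
  [0→2]: (1410.1+831.6)/2 × 2 = 2241.7
  [2→2.5]: (831.6+728.8)/2 × 0.5 = 390.1
  [2.5→2.75]: (728.8+682.2)/2 × 0.25 = 176.375
  [2.75→3.75]: (682.2+523.9)/2 × 1 = 603.05
  [3.75→4.25]: (523.9+459.2)/2 × 0.5 = 245.775
  Sum = 3657.0 ng/mL·hr
IV tail: 459.2/0.264 = 1739.394; AUC_iv,0→∞ = 3657.0 + 1739.394 = 5396.394 ng/mL·hr
Trapezoidal AUC_0→6 (transdermal patch):
  [0→1]: (0.0+403.9)/2 × 1 = 201.95
  [1→3]: (403.9+477.7)/2 × 2 = 881.6
  [3→3.25]: (477.7+463.0)/2 × 0.25 = 117.5875
  [3.25→5.25]: (463.0+318.2)/2 × 2 = 781.2
  [5.25→5.75]: (318.2+284.1)/2 × 0.5 = 150.575
  [5.75→6]: (284.1+268.0)/2 × 0.25 = 69.0125
  Sum = 2201.925 ng/mL·hr
transdermal patch tail: 268.0/0.264 = 1015.152; AUC_ev,0→∞ = 2201.925 + 1015.152 = 3217.077 ng/mL·hr
F = (AUC_ev/D_ev)/(AUC_iv/D_iv) = (3217.077/100)/(5396.394/100) = 32.17077/53.96394 = 0.5962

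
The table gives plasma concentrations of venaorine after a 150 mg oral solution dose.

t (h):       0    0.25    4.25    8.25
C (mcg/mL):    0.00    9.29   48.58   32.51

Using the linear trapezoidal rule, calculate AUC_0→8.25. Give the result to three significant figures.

Trapezoidal AUC_0→8.25:
  [0→0.25]: (0.00+9.29)/2 × 0.25 = 1.16125
  [0.25→4.25]: (9.29+48.58)/2 × 4 = 115.74
  [4.25→8.25]: (48.58+32.51)/2 × 4 = 162.18
  Sum = 279.08125 mcg/mL·h

AUC = 279 mcg/mL·h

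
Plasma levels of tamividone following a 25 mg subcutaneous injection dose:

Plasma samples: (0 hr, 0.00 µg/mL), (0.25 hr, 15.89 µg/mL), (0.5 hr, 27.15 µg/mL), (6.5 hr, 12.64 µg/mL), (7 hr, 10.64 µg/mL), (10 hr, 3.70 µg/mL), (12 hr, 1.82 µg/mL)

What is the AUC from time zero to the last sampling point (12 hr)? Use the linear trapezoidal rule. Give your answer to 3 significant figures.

Trapezoidal AUC_0→12:
  [0→0.25]: (0.00+15.89)/2 × 0.25 = 1.98625
  [0.25→0.5]: (15.89+27.15)/2 × 0.25 = 5.38
  [0.5→6.5]: (27.15+12.64)/2 × 6 = 119.37
  [6.5→7]: (12.64+10.64)/2 × 0.5 = 5.82
  [7→10]: (10.64+3.70)/2 × 3 = 21.51
  [10→12]: (3.70+1.82)/2 × 2 = 5.52
  Sum = 159.58625 µg/mL·hr

AUC = 160 µg/mL·hr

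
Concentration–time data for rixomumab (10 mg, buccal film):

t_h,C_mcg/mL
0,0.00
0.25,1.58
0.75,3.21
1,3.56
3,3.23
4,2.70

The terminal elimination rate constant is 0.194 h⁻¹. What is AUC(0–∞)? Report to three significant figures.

AUC = 25.9 mcg/mL·h

Trapezoidal AUC_0→4:
  [0→0.25]: (0.00+1.58)/2 × 0.25 = 0.1975
  [0.25→0.75]: (1.58+3.21)/2 × 0.5 = 1.1975
  [0.75→1]: (3.21+3.56)/2 × 0.25 = 0.84625
  [1→3]: (3.56+3.23)/2 × 2 = 6.79
  [3→4]: (3.23+2.70)/2 × 1 = 2.965
  Sum = 11.99625 mcg/mL·h
Extrapolated tail: C_last / k_e = 2.70 / 0.194 = 13.918
AUC_0→∞ = 11.99625 + 13.918 = 25.91425 mcg/mL·h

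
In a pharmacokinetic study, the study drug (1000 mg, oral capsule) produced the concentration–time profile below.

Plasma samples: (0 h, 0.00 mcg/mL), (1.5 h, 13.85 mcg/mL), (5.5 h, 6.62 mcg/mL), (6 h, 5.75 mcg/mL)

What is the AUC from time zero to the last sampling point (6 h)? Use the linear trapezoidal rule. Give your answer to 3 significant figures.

Trapezoidal AUC_0→6:
  [0→1.5]: (0.00+13.85)/2 × 1.5 = 10.3875
  [1.5→5.5]: (13.85+6.62)/2 × 4 = 40.94
  [5.5→6]: (6.62+5.75)/2 × 0.5 = 3.0925
  Sum = 54.42 mcg/mL·h

AUC = 54.4 mcg/mL·h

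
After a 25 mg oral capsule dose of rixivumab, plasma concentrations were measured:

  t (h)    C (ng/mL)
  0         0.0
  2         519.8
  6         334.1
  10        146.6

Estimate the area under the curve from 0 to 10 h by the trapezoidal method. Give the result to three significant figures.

Trapezoidal AUC_0→10:
  [0→2]: (0.0+519.8)/2 × 2 = 519.8
  [2→6]: (519.8+334.1)/2 × 4 = 1707.8
  [6→10]: (334.1+146.6)/2 × 4 = 961.4
  Sum = 3189.0 ng/mL·h

AUC = 3190 ng/mL·h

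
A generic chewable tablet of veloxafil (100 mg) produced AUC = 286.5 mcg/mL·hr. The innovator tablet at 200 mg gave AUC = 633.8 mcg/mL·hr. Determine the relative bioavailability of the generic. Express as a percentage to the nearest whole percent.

F_rel = 90%

F_rel = (AUC_test/D_test) / (AUC_ref/D_ref)
      = (286.5/100) / (633.8/200)
      = 2.865 / 3.169 = 0.9041 = 90.41%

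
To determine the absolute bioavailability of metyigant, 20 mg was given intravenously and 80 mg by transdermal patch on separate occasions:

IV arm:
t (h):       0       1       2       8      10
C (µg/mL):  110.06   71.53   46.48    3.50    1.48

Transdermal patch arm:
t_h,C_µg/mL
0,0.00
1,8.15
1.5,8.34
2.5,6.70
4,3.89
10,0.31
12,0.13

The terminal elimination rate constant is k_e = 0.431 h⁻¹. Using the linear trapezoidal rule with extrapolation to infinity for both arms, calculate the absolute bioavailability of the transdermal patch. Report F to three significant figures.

Trapezoidal AUC_0→10 (IV):
  [0→1]: (110.06+71.53)/2 × 1 = 90.795
  [1→2]: (71.53+46.48)/2 × 1 = 59.005
  [2→8]: (46.48+3.50)/2 × 6 = 149.94
  [8→10]: (3.50+1.48)/2 × 2 = 4.98
  Sum = 304.72 µg/mL·h
IV tail: 1.48/0.431 = 3.434; AUC_iv,0→∞ = 304.72 + 3.434 = 308.154 µg/mL·h
Trapezoidal AUC_0→12 (transdermal patch):
  [0→1]: (0.00+8.15)/2 × 1 = 4.075
  [1→1.5]: (8.15+8.34)/2 × 0.5 = 4.1225
  [1.5→2.5]: (8.34+6.70)/2 × 1 = 7.52
  [2.5→4]: (6.70+3.89)/2 × 1.5 = 7.9425
  [4→10]: (3.89+0.31)/2 × 6 = 12.6
  [10→12]: (0.31+0.13)/2 × 2 = 0.44
  Sum = 36.7 µg/mL·h
transdermal patch tail: 0.13/0.431 = 0.302; AUC_ev,0→∞ = 36.7 + 0.302 = 37.002 µg/mL·h
F = (AUC_ev/D_ev)/(AUC_iv/D_iv) = (37.002/80)/(308.154/20) = 0.462525/15.4077 = 0.0300

F = 0.0300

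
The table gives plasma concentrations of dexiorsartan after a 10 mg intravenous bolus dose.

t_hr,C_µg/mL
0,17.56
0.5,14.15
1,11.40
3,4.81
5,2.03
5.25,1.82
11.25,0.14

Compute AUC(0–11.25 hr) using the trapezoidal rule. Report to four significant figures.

AUC = 43.73 µg/mL·hr

Trapezoidal AUC_0→11.25:
  [0→0.5]: (17.56+14.15)/2 × 0.5 = 7.9275
  [0.5→1]: (14.15+11.40)/2 × 0.5 = 6.3875
  [1→3]: (11.40+4.81)/2 × 2 = 16.21
  [3→5]: (4.81+2.03)/2 × 2 = 6.84
  [5→5.25]: (2.03+1.82)/2 × 0.25 = 0.48125
  [5.25→11.25]: (1.82+0.14)/2 × 6 = 5.88
  Sum = 43.72625 µg/mL·hr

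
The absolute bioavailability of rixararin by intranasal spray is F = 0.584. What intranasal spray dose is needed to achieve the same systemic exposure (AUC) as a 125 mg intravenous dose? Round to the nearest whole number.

D_intranasal = 214 mg

For equal systemic exposure: F × D_ev = D_iv
D_ev = D_iv / F = 125 / 0.584 = 214.041 mg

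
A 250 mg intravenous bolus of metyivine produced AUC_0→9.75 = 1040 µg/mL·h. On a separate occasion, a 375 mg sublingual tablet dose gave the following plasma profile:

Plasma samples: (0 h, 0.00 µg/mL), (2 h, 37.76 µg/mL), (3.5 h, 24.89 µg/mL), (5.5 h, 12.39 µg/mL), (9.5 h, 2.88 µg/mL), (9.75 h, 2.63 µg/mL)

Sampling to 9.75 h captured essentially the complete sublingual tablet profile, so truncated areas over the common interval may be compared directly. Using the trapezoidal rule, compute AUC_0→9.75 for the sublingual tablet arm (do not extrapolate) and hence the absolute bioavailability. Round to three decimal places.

F = 0.098

Trapezoidal AUC_0→9.75 (sublingual tablet):
  [0→2]: (0.00+37.76)/2 × 2 = 37.76
  [2→3.5]: (37.76+24.89)/2 × 1.5 = 46.9875
  [3.5→5.5]: (24.89+12.39)/2 × 2 = 37.28
  [5.5→9.5]: (12.39+2.88)/2 × 4 = 30.54
  [9.5→9.75]: (2.88+2.63)/2 × 0.25 = 0.68875
  Sum = 153.25625 µg/mL·h
F = (AUC_ev/D_ev)/(AUC_iv/D_iv) = (153.25625/375)/(1040/250) = 0.408683/4.16 = 0.0982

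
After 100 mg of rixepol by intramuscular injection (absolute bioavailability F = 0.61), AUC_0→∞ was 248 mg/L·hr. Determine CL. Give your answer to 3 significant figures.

CL = F × Dose / AUC_0→∞
   = 0.61 × 100 / 248 = 0.245968 L/hr

CL = 0.246 L/hr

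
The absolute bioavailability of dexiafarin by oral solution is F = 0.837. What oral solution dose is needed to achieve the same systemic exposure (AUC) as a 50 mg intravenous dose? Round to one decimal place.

For equal systemic exposure: F × D_ev = D_iv
D_ev = D_iv / F = 50 / 0.837 = 59.7372 mg

D_oral = 59.7 mg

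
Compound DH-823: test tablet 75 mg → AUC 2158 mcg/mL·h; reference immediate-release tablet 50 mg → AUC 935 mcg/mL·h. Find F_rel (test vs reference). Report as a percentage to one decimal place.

F_rel = 153.9%

F_rel = (AUC_test/D_test) / (AUC_ref/D_ref)
      = (2158/75) / (935/50)
      = 28.7733 / 18.7 = 1.5387 = 153.87%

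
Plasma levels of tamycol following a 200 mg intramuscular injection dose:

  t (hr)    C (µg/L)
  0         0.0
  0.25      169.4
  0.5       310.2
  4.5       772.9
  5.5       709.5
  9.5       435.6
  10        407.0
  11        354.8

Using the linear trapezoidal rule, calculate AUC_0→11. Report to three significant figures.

AUC = 5870 µg/L·hr

Trapezoidal AUC_0→11:
  [0→0.25]: (0.0+169.4)/2 × 0.25 = 21.175
  [0.25→0.5]: (169.4+310.2)/2 × 0.25 = 59.95
  [0.5→4.5]: (310.2+772.9)/2 × 4 = 2166.2
  [4.5→5.5]: (772.9+709.5)/2 × 1 = 741.2
  [5.5→9.5]: (709.5+435.6)/2 × 4 = 2290.2
  [9.5→10]: (435.6+407.0)/2 × 0.5 = 210.65
  [10→11]: (407.0+354.8)/2 × 1 = 380.9
  Sum = 5870.275 µg/L·hr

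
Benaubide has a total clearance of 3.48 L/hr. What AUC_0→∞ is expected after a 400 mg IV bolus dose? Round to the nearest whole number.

AUC_0→∞ = Dose_iv / CL
        = 400 / 3.48 = 114.943 mg/L·hr

AUC = 115 mg/L·hr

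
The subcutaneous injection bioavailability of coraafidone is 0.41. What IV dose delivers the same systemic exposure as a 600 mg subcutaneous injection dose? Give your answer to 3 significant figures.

D_iv = 246 mg

Systemic exposure from an extravascular dose = F × D_ev, so the equivalent IV dose is F × D_ev.
D_iv = F × D_ev = 0.41 × 600 = 246 mg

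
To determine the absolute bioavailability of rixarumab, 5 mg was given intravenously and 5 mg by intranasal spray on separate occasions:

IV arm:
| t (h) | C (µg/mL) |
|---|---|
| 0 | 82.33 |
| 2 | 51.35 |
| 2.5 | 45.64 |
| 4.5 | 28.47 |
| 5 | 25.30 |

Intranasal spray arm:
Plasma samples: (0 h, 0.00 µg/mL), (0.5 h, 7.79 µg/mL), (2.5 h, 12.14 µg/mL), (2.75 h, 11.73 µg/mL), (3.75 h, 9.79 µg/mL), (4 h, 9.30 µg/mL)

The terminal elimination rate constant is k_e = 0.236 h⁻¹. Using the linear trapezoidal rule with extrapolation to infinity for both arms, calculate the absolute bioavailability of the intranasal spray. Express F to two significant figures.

F = 0.22

Trapezoidal AUC_0→5 (IV):
  [0→2]: (82.33+51.35)/2 × 2 = 133.68
  [2→2.5]: (51.35+45.64)/2 × 0.5 = 24.2475
  [2.5→4.5]: (45.64+28.47)/2 × 2 = 74.11
  [4.5→5]: (28.47+25.30)/2 × 0.5 = 13.4425
  Sum = 245.48 µg/mL·h
IV tail: 25.30/0.236 = 107.203; AUC_iv,0→∞ = 245.48 + 107.203 = 352.683 µg/mL·h
Trapezoidal AUC_0→4 (intranasal spray):
  [0→0.5]: (0.00+7.79)/2 × 0.5 = 1.9475
  [0.5→2.5]: (7.79+12.14)/2 × 2 = 19.93
  [2.5→2.75]: (12.14+11.73)/2 × 0.25 = 2.98375
  [2.75→3.75]: (11.73+9.79)/2 × 1 = 10.76
  [3.75→4]: (9.79+9.30)/2 × 0.25 = 2.38625
  Sum = 38.0075 µg/mL·h
intranasal spray tail: 9.30/0.236 = 39.407; AUC_ev,0→∞ = 38.0075 + 39.407 = 77.4145 µg/mL·h
F = (AUC_ev/D_ev)/(AUC_iv/D_iv) = (77.4145/5)/(352.683/5) = 15.4829/70.5366 = 0.2195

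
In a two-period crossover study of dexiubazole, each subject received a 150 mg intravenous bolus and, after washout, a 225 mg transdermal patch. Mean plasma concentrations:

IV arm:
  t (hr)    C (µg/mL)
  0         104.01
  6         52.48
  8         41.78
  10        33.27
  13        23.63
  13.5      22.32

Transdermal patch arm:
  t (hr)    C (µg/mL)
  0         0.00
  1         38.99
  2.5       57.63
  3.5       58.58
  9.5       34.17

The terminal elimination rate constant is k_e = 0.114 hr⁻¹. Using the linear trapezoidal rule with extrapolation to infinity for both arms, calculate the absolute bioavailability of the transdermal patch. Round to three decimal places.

F = 0.521

Trapezoidal AUC_0→13.5 (IV):
  [0→6]: (104.01+52.48)/2 × 6 = 469.47
  [6→8]: (52.48+41.78)/2 × 2 = 94.26
  [8→10]: (41.78+33.27)/2 × 2 = 75.05
  [10→13]: (33.27+23.63)/2 × 3 = 85.35
  [13→13.5]: (23.63+22.32)/2 × 0.5 = 11.4875
  Sum = 735.6175 µg/mL·hr
IV tail: 22.32/0.114 = 195.789; AUC_iv,0→∞ = 735.6175 + 195.789 = 931.4065 µg/mL·hr
Trapezoidal AUC_0→9.5 (transdermal patch):
  [0→1]: (0.00+38.99)/2 × 1 = 19.495
  [1→2.5]: (38.99+57.63)/2 × 1.5 = 72.465
  [2.5→3.5]: (57.63+58.58)/2 × 1 = 58.105
  [3.5→9.5]: (58.58+34.17)/2 × 6 = 278.25
  Sum = 428.315 µg/mL·hr
transdermal patch tail: 34.17/0.114 = 299.737; AUC_ev,0→∞ = 428.315 + 299.737 = 728.052 µg/mL·hr
F = (AUC_ev/D_ev)/(AUC_iv/D_iv) = (728.052/225)/(931.4065/150) = 3.23579/6.20938 = 0.5211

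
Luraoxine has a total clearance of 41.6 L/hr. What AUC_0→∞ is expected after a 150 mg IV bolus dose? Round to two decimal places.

AUC = 3.61 mg/L·hr

AUC_0→∞ = Dose_iv / CL
        = 150 / 41.6 = 3.60577 mg/L·hr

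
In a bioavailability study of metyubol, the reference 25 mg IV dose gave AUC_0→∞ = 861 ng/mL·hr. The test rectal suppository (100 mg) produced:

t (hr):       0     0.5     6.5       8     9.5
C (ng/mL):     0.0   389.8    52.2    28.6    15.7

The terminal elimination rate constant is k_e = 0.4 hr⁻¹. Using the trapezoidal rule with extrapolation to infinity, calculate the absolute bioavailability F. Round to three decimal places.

F = 0.452

Trapezoidal AUC_0→9.5 (rectal suppository):
  [0→0.5]: (0.0+389.8)/2 × 0.5 = 97.45
  [0.5→6.5]: (389.8+52.2)/2 × 6 = 1326.0
  [6.5→8]: (52.2+28.6)/2 × 1.5 = 60.6
  [8→9.5]: (28.6+15.7)/2 × 1.5 = 33.225
  Sum = 1517.275 ng/mL·hr
Tail: C_last/k_e = 15.7/0.4 = 39.250
AUC_0→∞ (rectal suppository) = 1517.275 + 39.250 = 1556.525 ng/mL·hr
F = (AUC_ev/D_ev)/(AUC_iv/D_iv) = (1556.525/100)/(861/25) = 15.56525/34.44 = 0.4520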